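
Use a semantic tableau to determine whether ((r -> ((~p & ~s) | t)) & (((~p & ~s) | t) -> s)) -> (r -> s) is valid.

Assume the negation and expand:
Initial set: {F (((r -> ((~p & ~s) | t)) & (((~p & ~s) | t) -> s)) -> (r -> s))}.
F (((r -> ((~p & ~s) | t)) & (((~p & ~s) | t) -> s)) -> (r -> s)): α-rule — add T ((r -> ((~p & ~s) | t)) & (((~p & ~s) | t) -> s)), F (r -> s).
T ((r -> ((~p & ~s) | t)) & (((~p & ~s) | t) -> s)): α-rule — add T (r -> ((~p & ~s) | t)), T (((~p & ~s) | t) -> s).
F (r -> s): α-rule — add T r, F s.
T (r -> ((~p & ~s) | t)): β-rule — branch into F r  //  T ((~p & ~s) | t).
  branch 1 (add F r):
    × closes — contains both r and ~r.
  branch 2 (add T ((~p & ~s) | t)):
    T (((~p & ~s) | t) -> s): β-rule — branch into F ((~p & ~s) | t)  //  T s.
      branch 2.1 (add F ((~p & ~s) | t)):
        F ((~p & ~s) | t): α-rule — add F (~p & ~s), F t.
        T ((~p & ~s) | t): β-rule — branch into T (~p & ~s)  //  T t.
          branch 2.1.1 (add T (~p & ~s)):
            T (~p & ~s): α-rule — add T ~p, T ~s.
            F (~p & ~s): β-rule — branch into F ~p  //  F ~s.
              branch 2.1.1.1 (add F ~p):
                × closes — contains both p and ~p.
              branch 2.1.1.2 (add F ~s):
                × closes — contains both s and ~s.
          branch 2.1.2 (add T t):
            × closes — contains both t and ~t.
      branch 2.2 (add T s):
        × closes — contains both s and ~s.
All 5 branches close.
Every branch closed, so the negation is unsatisfiable and the formula is valid.

Valid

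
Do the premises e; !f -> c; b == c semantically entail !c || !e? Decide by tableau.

No

Initial set: {T e; T (!f -> c); T (b == c); F (!c || !e)}.
F (!c || !e): α-rule — add F !c, F !e.
T (!f -> c): β-rule — branch into F !f  //  T c.
  branch 1 (add F !f):
    T (b == c): β-rule — branch into T b, T c  //  F b, F c.
      branch 1.1 (add T b, T c):
        ○ open, literals {b=true, c=true, e=true, f=true}.
      branch 1.2 (add F b, F c):
        × closes — contains both c and !c.
  branch 2 (add T c):
    T (b == c): β-rule — branch into T b, T c  //  F b, F c.
      branch 2.1 (add T b, T c):
        ○ open, literals {b=true, c=true, e=true}.
      branch 2.2 (add F b, F c):
        × closes — contains both c and !c.
2 branches closed, 2 open.
An open branch gives a countermodel: b=true, c=true, e=true, f=true (unmentioned atoms arbitrary); the premises hold there but the conclusion fails.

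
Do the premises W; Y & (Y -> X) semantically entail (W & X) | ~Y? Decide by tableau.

Initial set: {W; (Y & (Y -> X)); ~((W & X) | ~Y)}.
(Y & (Y -> X)): α-rule — add Y, (Y -> X).
~((W & X) | ~Y): α-rule — add ~(W & X), ~~Y.
(Y -> X): β-rule — branch into ~Y  //  X.
  branch 1 (add ~Y):
    × closes — contains both Y and ~Y.
  branch 2 (add X):
    ~(W & X): β-rule — branch into ~W  //  ~X.
      branch 2.1 (add ~W):
        × closes — contains both W and ~W.
      branch 2.2 (add ~X):
        × closes — contains both X and ~X.
All 3 branches close.
Every branch closed, so the premises entail the conclusion.

Yes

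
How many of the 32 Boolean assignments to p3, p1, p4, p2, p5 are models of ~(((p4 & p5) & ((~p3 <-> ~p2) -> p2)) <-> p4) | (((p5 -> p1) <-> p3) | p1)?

Initial set: {(~(((p4 & p5) & ((~p3 <-> ~p2) -> p2)) <-> p4) | (((p5 -> p1) <-> p3) | p1))}.
(~(((p4 & p5) & ((~p3 <-> ~p2) -> p2)) <-> p4) | (((p5 -> p1) <-> p3) | p1)): β-rule — branch into ~(((p4 & p5) & ((~p3 <-> ~p2) -> p2)) <-> p4)  //  (((p5 -> p1) <-> p3) | p1).
  branch 1 (add ~(((p4 & p5) & ((~p3 <-> ~p2) -> p2)) <-> p4)):
    ~(((p4 & p5) & ((~p3 <-> ~p2) -> p2)) <-> p4): β-rule — branch into ((p4 & p5) & ((~p3 <-> ~p2) -> p2)), ~p4  //  ~((p4 & p5) & ((~p3 <-> ~p2) -> p2)), p4.
      branch 1.1 (add ((p4 & p5) & ((~p3 <-> ~p2) -> p2)), ~p4):
        ((p4 & p5) & ((~p3 <-> ~p2) -> p2)): α-rule — add (p4 & p5), ((~p3 <-> ~p2) -> p2).
        (p4 & p5): α-rule — add p4, p5.
        × closes — contains both p4 and ~p4.
      branch 1.2 (add ~((p4 & p5) & ((~p3 <-> ~p2) -> p2)), p4):
        ~((p4 & p5) & ((~p3 <-> ~p2) -> p2)): β-rule — branch into ~(p4 & p5)  //  ~((~p3 <-> ~p2) -> p2).
          branch 1.2.1 (add ~(p4 & p5)):
            ~(p4 & p5): β-rule — branch into ~p4  //  ~p5.
              branch 1.2.1.1 (add ~p4):
                × closes — contains both p4 and ~p4.
              branch 1.2.1.2 (add ~p5):
                ○ open, literals {p4=true, p5=false}.
          branch 1.2.2 (add ~((~p3 <-> ~p2) -> p2)):
            ~((~p3 <-> ~p2) -> p2): α-rule — add (~p3 <-> ~p2), ~p2.
            (~p3 <-> ~p2): β-rule — branch into ~p3, ~p2  //  ~~p3, ~~p2.
              branch 1.2.2.1 (add ~p3, ~p2):
                ○ open, literals {p2=false, p3=false, p4=true}.
              branch 1.2.2.2 (add ~~p3, ~~p2):
                × closes — contains both p2 and ~p2.
  branch 2 (add (((p5 -> p1) <-> p3) | p1)):
    (((p5 -> p1) <-> p3) | p1): β-rule — branch into ((p5 -> p1) <-> p3)  //  p1.
      branch 2.1 (add ((p5 -> p1) <-> p3)):
        ((p5 -> p1) <-> p3): β-rule — branch into (p5 -> p1), p3  //  ~(p5 -> p1), ~p3.
          branch 2.1.1 (add (p5 -> p1), p3):
            (p5 -> p1): β-rule — branch into ~p5  //  p1.
              branch 2.1.1.1 (add ~p5):
                ○ open, literals {p3=true, p5=false}.
              branch 2.1.1.2 (add p1):
                ○ open, literals {p1=true, p3=true}.
          branch 2.1.2 (add ~(p5 -> p1), ~p3):
            ~(p5 -> p1): α-rule — add p5, ~p1.
            ○ open, literals {p1=false, p3=false, p5=true}.
      branch 2.2 (add p1):
        ○ open, literals {p1=true}.
3 branches closed, 6 open.
Each open branch fixes some atoms; the unmentioned ones are free. Counting distinct full assignments: branch {p4=true, p5=false} (p3, p1, p2) contributes 8 new; branch {p2=false, p3=false, p4=true} (p1, p5) contributes 2 new; branch {p3=true, p5=false} (p1, p4, p2) contributes 4 new; branch {p1=true, p3=true} (p4, p2, p5) contributes 4 new; branch {p1=false, p3=false, p5=true} (p4, p2) contributes 3 new; branch {p1=true} (p3, p4, p2, p5) contributes 5 new. Total: 26.

26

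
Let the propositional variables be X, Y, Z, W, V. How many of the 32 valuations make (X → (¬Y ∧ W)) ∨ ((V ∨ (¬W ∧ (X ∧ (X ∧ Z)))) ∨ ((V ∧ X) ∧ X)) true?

Initial set: {((X → (¬Y ∧ W)) ∨ ((V ∨ (¬W ∧ (X ∧ (X ∧ Z)))) ∨ ((V ∧ X) ∧ X)))}.
((X → (¬Y ∧ W)) ∨ ((V ∨ (¬W ∧ (X ∧ (X ∧ Z)))) ∨ ((V ∧ X) ∧ X))): β-rule — branch into (X → (¬Y ∧ W))  //  ((V ∨ (¬W ∧ (X ∧ (X ∧ Z)))) ∨ ((V ∧ X) ∧ X)).
  branch 1 (add (X → (¬Y ∧ W))):
    (X → (¬Y ∧ W)): β-rule — branch into ¬X  //  (¬Y ∧ W).
      branch 1.1 (add ¬X):
        ○ open, literals {X=0}.
      branch 1.2 (add (¬Y ∧ W)):
        (¬Y ∧ W): α-rule — add ¬Y, W.
        ○ open, literals {W=1, Y=0}.
  branch 2 (add ((V ∨ (¬W ∧ (X ∧ (X ∧ Z)))) ∨ ((V ∧ X) ∧ X))):
    ((V ∨ (¬W ∧ (X ∧ (X ∧ Z)))) ∨ ((V ∧ X) ∧ X)): β-rule — branch into (V ∨ (¬W ∧ (X ∧ (X ∧ Z))))  //  ((V ∧ X) ∧ X).
      branch 2.1 (add (V ∨ (¬W ∧ (X ∧ (X ∧ Z))))):
        (V ∨ (¬W ∧ (X ∧ (X ∧ Z)))): β-rule — branch into V  //  (¬W ∧ (X ∧ (X ∧ Z))).
          branch 2.1.1 (add V):
            ○ open, literals {V=1}.
          branch 2.1.2 (add (¬W ∧ (X ∧ (X ∧ Z)))):
            (¬W ∧ (X ∧ (X ∧ Z))): α-rule — add ¬W, (X ∧ (X ∧ Z)).
            (X ∧ (X ∧ Z)): α-rule — add X, (X ∧ Z).
            (X ∧ Z): α-rule — add X, Z.
            ○ open, literals {W=0, X=1, Z=1}.
      branch 2.2 (add ((V ∧ X) ∧ X)):
        ((V ∧ X) ∧ X): α-rule — add (V ∧ X), X.
        (V ∧ X): α-rule — add V, X.
        ○ open, literals {V=1, X=1}.
0 branches closed, 5 open.
Each open branch fixes some atoms; the unmentioned ones are free. Counting distinct full assignments: branch {X=0} (Y, Z, W, V) contributes 16 new; branch {W=1, Y=0} (X, Z, V) contributes 4 new; branch {V=1} (X, Y, Z, W) contributes 6 new; branch {W=0, X=1, Z=1} (Y, V) contributes 2 new; branch {V=1, X=1} (Y, Z, W) contributes 0 new. Total: 28.

28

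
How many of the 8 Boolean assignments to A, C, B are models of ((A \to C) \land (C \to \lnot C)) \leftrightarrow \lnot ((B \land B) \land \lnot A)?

Initial set: {(((A \to C) \land (C \to \lnot C)) \leftrightarrow \lnot ((B \land B) \land \lnot A))}.
(((A \to C) \land (C \to \lnot C)) \leftrightarrow \lnot ((B \land B) \land \lnot A)): β-rule — branch into ((A \to C) \land (C \to \lnot C)), \lnot ((B \land B) \land \lnot A)  //  \lnot ((A \to C) \land (C \to \lnot C)), \lnot \lnot ((B \land B) \land \lnot A).
  branch 1 (add ((A \to C) \land (C \to \lnot C)), \lnot ((B \land B) \land \lnot A)):
    ((A \to C) \land (C \to \lnot C)): α-rule — add (A \to C), (C \to \lnot C).
    \lnot ((B \land B) \land \lnot A): β-rule — branch into \lnot (B \land B)  //  \lnot \lnot A.
      branch 1.1 (add \lnot (B \land B)):
        (A \to C): β-rule — branch into \lnot A  //  C.
          branch 1.1.1 (add \lnot A):
            (C \to \lnot C): β-rule — branch into \lnot C  //  \lnot C.
              branch 1.1.1.1 (add \lnot C):
                \lnot (B \land B): β-rule — branch into \lnot B  //  \lnot B.
                  branch 1.1.1.1.1 (add \lnot B):
                    ○ open, literals {A=0, B=0, C=0}.
                  branch 1.1.1.1.2 (add \lnot B):
                    ○ open, literals {A=0, B=0, C=0}.
              branch 1.1.1.2 (add \lnot C):
                \lnot (B \land B): β-rule — branch into \lnot B  //  \lnot B.
                  branch 1.1.1.2.1 (add \lnot B):
                    ○ open, literals {A=0, B=0, C=0}.
                  branch 1.1.1.2.2 (add \lnot B):
                    ○ open, literals {A=0, B=0, C=0}.
          branch 1.1.2 (add C):
            (C \to \lnot C): β-rule — branch into \lnot C  //  \lnot C.
              branch 1.1.2.1 (add \lnot C):
                × closes — contains both C and \lnot C.
              branch 1.1.2.2 (add \lnot C):
                × closes — contains both C and \lnot C.
      branch 1.2 (add \lnot \lnot A):
        (A \to C): β-rule — branch into \lnot A  //  C.
          branch 1.2.1 (add \lnot A):
            × closes — contains both A and \lnot A.
          branch 1.2.2 (add C):
            (C \to \lnot C): β-rule — branch into \lnot C  //  \lnot C.
              branch 1.2.2.1 (add \lnot C):
                × closes — contains both C and \lnot C.
              branch 1.2.2.2 (add \lnot C):
                × closes — contains both C and \lnot C.
  branch 2 (add \lnot ((A \to C) \land (C \to \lnot C)), \lnot \lnot ((B \land B) \land \lnot A)):
    \lnot \lnot ((B \land B) \land \lnot A): α-rule — add (B \land B), \lnot A.
    (B \land B): α-rule — add B, B.
    \lnot ((A \to C) \land (C \to \lnot C)): β-rule — branch into \lnot (A \to C)  //  \lnot (C \to \lnot C).
      branch 2.1 (add \lnot (A \to C)):
        \lnot (A \to C): α-rule — add A, \lnot C.
        × closes — contains both A and \lnot A.
      branch 2.2 (add \lnot (C \to \lnot C)):
        \lnot (C \to \lnot C): α-rule — add C, \lnot \lnot C.
        ○ open, literals {A=0, B=1, C=1}.
6 branches closed, 5 open.
Each open branch fixes some atoms; the unmentioned ones are free. Counting distinct full assignments: branch {A=0, B=0, C=0} (none free) contributes 1 new; branch {A=0, B=0, C=0} (none free) contributes 0 new; branch {A=0, B=0, C=0} (none free) contributes 0 new; branch {A=0, B=0, C=0} (none free) contributes 0 new; branch {A=0, B=1, C=1} (none free) contributes 1 new. Total: 2.

2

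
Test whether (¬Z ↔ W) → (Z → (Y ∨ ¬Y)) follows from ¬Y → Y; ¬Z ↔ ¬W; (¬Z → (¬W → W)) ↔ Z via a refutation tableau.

Initial set: {(¬Y → Y); (¬Z ↔ ¬W); ((¬Z → (¬W → W)) ↔ Z); ¬((¬Z ↔ W) → (Z → (Y ∨ ¬Y)))}.
¬((¬Z ↔ W) → (Z → (Y ∨ ¬Y))): α-rule — add (¬Z ↔ W), ¬(Z → (Y ∨ ¬Y)).
¬(Z → (Y ∨ ¬Y)): α-rule — add Z, ¬(Y ∨ ¬Y).
¬(Y ∨ ¬Y): α-rule — add ¬Y, ¬¬Y.
× closes — contains both Y and ¬Y.
All 1 branch closes.
Every branch closed, so the premises entail the conclusion.

Yes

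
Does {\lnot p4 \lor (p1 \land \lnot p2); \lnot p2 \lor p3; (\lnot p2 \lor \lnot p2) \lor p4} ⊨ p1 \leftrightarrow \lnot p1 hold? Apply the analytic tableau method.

Initial set: {T (\lnot p4 \lor (p1 \land \lnot p2)); T (\lnot p2 \lor p3); T ((\lnot p2 \lor \lnot p2) \lor p4); F (p1 \leftrightarrow \lnot p1)}.
T (\lnot p4 \lor (p1 \land \lnot p2)): β-rule — branch into T \lnot p4  //  T (p1 \land \lnot p2).
  branch 1 (add T \lnot p4):
    T (\lnot p2 \lor p3): β-rule — branch into T \lnot p2  //  T p3.
      branch 1.1 (add T \lnot p2):
        T ((\lnot p2 \lor \lnot p2) \lor p4): β-rule — branch into T (\lnot p2 \lor \lnot p2)  //  T p4.
          branch 1.1.1 (add T (\lnot p2 \lor \lnot p2)):
            F (p1 \leftrightarrow \lnot p1): β-rule — branch into T p1, F \lnot p1  //  F p1, T \lnot p1.
              branch 1.1.1.1 (add T p1, F \lnot p1):
                T (\lnot p2 \lor \lnot p2): β-rule — branch into T \lnot p2  //  T \lnot p2.
                  branch 1.1.1.1.1 (add T \lnot p2):
                    ○ open, literals {p1=T, p2=F, p4=F}.
                  branch 1.1.1.1.2 (add T \lnot p2):
                    ○ open, literals {p1=T, p2=F, p4=F}.
              branch 1.1.1.2 (add F p1, T \lnot p1):
                T (\lnot p2 \lor \lnot p2): β-rule — branch into T \lnot p2  //  T \lnot p2.
                  branch 1.1.1.2.1 (add T \lnot p2):
                    ○ open, literals {p1=F, p2=F, p4=F}.
                  branch 1.1.1.2.2 (add T \lnot p2):
                    ○ open, literals {p1=F, p2=F, p4=F}.
          branch 1.1.2 (add T p4):
            × closes — contains both p4 and \lnot p4.
      branch 1.2 (add T p3):
        T ((\lnot p2 \lor \lnot p2) \lor p4): β-rule — branch into T (\lnot p2 \lor \lnot p2)  //  T p4.
          branch 1.2.1 (add T (\lnot p2 \lor \lnot p2)):
            F (p1 \leftrightarrow \lnot p1): β-rule — branch into T p1, F \lnot p1  //  F p1, T \lnot p1.
              branch 1.2.1.1 (add T p1, F \lnot p1):
                T (\lnot p2 \lor \lnot p2): β-rule — branch into T \lnot p2  //  T \lnot p2.
                  branch 1.2.1.1.1 (add T \lnot p2):
                    ○ open, literals {p1=T, p2=F, p3=T, p4=F}.
                  branch 1.2.1.1.2 (add T \lnot p2):
                    ○ open, literals {p1=T, p2=F, p3=T, p4=F}.
              branch 1.2.1.2 (add F p1, T \lnot p1):
                T (\lnot p2 \lor \lnot p2): β-rule — branch into T \lnot p2  //  T \lnot p2.
                  branch 1.2.1.2.1 (add T \lnot p2):
                    ○ open, literals {p1=F, p2=F, p3=T, p4=F}.
                  branch 1.2.1.2.2 (add T \lnot p2):
                    ○ open, literals {p1=F, p2=F, p3=T, p4=F}.
          branch 1.2.2 (add T p4):
            × closes — contains both p4 and \lnot p4.
  branch 2 (add T (p1 \land \lnot p2)):
    T (p1 \land \lnot p2): α-rule — add T p1, T \lnot p2.
    T (\lnot p2 \lor p3): β-rule — branch into T \lnot p2  //  T p3.
      branch 2.1 (add T \lnot p2):
        T ((\lnot p2 \lor \lnot p2) \lor p4): β-rule — branch into T (\lnot p2 \lor \lnot p2)  //  T p4.
          branch 2.1.1 (add T (\lnot p2 \lor \lnot p2)):
            F (p1 \leftrightarrow \lnot p1): β-rule — branch into T p1, F \lnot p1  //  F p1, T \lnot p1.
              branch 2.1.1.1 (add T p1, F \lnot p1):
                T (\lnot p2 \lor \lnot p2): β-rule — branch into T \lnot p2  //  T \lnot p2.
                  branch 2.1.1.1.1 (add T \lnot p2):
                    ○ open, literals {p1=T, p2=F}.
                  branch 2.1.1.1.2 (add T \lnot p2):
                    ○ open, literals {p1=T, p2=F}.
              branch 2.1.1.2 (add F p1, T \lnot p1):
                × closes — contains both p1 and \lnot p1.
          branch 2.1.2 (add T p4):
            F (p1 \leftrightarrow \lnot p1): β-rule — branch into T p1, F \lnot p1  //  F p1, T \lnot p1.
              branch 2.1.2.1 (add T p1, F \lnot p1):
                ○ open, literals {p1=T, p2=F, p4=T}.
              branch 2.1.2.2 (add F p1, T \lnot p1):
                × closes — contains both p1 and \lnot p1.
      branch 2.2 (add T p3):
        T ((\lnot p2 \lor \lnot p2) \lor p4): β-rule — branch into T (\lnot p2 \lor \lnot p2)  //  T p4.
          branch 2.2.1 (add T (\lnot p2 \lor \lnot p2)):
            F (p1 \leftrightarrow \lnot p1): β-rule — branch into T p1, F \lnot p1  //  F p1, T \lnot p1.
              branch 2.2.1.1 (add T p1, F \lnot p1):
                T (\lnot p2 \lor \lnot p2): β-rule — branch into T \lnot p2  //  T \lnot p2.
                  branch 2.2.1.1.1 (add T \lnot p2):
                    ○ open, literals {p1=T, p2=F, p3=T}.
                  branch 2.2.1.1.2 (add T \lnot p2):
                    ○ open, literals {p1=T, p2=F, p3=T}.
              branch 2.2.1.2 (add F p1, T \lnot p1):
                × closes — contains both p1 and \lnot p1.
          branch 2.2.2 (add T p4):
            F (p1 \leftrightarrow \lnot p1): β-rule — branch into T p1, F \lnot p1  //  F p1, T \lnot p1.
              branch 2.2.2.1 (add T p1, F \lnot p1):
                ○ open, literals {p1=T, p2=F, p3=T, p4=T}.
              branch 2.2.2.2 (add F p1, T \lnot p1):
                × closes — contains both p1 and \lnot p1.
6 branches closed, 14 open.
An open branch gives a countermodel: p1=T, p2=F, p4=F (unmentioned atoms arbitrary); the premises hold there but the conclusion fails.

No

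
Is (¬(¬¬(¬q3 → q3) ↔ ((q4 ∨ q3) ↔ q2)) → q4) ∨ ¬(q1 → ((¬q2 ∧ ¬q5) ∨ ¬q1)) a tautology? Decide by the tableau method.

Not valid

Assume the negation and expand:
Initial set: {¬((¬(¬¬(¬q3 → q3) ↔ ((q4 ∨ q3) ↔ q2)) → q4) ∨ ¬(q1 → ((¬q2 ∧ ¬q5) ∨ ¬q1)))}.
¬((¬(¬¬(¬q3 → q3) ↔ ((q4 ∨ q3) ↔ q2)) → q4) ∨ ¬(q1 → ((¬q2 ∧ ¬q5) ∨ ¬q1))): α-rule — add ¬(¬(¬¬(¬q3 → q3) ↔ ((q4 ∨ q3) ↔ q2)) → q4), ¬¬(q1 → ((¬q2 ∧ ¬q5) ∨ ¬q1)).
¬(¬(¬¬(¬q3 → q3) ↔ ((q4 ∨ q3) ↔ q2)) → q4): α-rule — add ¬(¬¬(¬q3 → q3) ↔ ((q4 ∨ q3) ↔ q2)), ¬q4.
¬¬(q1 → ((¬q2 ∧ ¬q5) ∨ ¬q1)): β-rule — branch into ¬q1  //  ((¬q2 ∧ ¬q5) ∨ ¬q1).
  branch 1 (add ¬q1):
    ¬(¬¬(¬q3 → q3) ↔ ((q4 ∨ q3) ↔ q2)): β-rule — branch into ¬¬(¬q3 → q3), ¬((q4 ∨ q3) ↔ q2)  //  ¬¬¬(¬q3 → q3), ((q4 ∨ q3) ↔ q2).
      branch 1.1 (add ¬¬(¬q3 → q3), ¬((q4 ∨ q3) ↔ q2)):
        ¬¬(¬q3 → q3): drop double negation, giving (¬q3 → q3).
        ¬((q4 ∨ q3) ↔ q2): β-rule — branch into (q4 ∨ q3), ¬q2  //  ¬(q4 ∨ q3), q2.
          branch 1.1.1 (add (q4 ∨ q3), ¬q2):
            (¬q3 → q3): β-rule — branch into ¬¬q3  //  q3.
              branch 1.1.1.1 (add ¬¬q3):
                (q4 ∨ q3): β-rule — branch into q4  //  q3.
                  branch 1.1.1.1.1 (add q4):
                    × closes — contains both q4 and ¬q4.
                  branch 1.1.1.1.2 (add q3):
                    ○ open, literals {q1=F, q2=F, q3=T, q4=F}.
              branch 1.1.1.2 (add q3):
                (q4 ∨ q3): β-rule — branch into q4  //  q3.
                  branch 1.1.1.2.1 (add q4):
                    × closes — contains both q4 and ¬q4.
                  branch 1.1.1.2.2 (add q3):
                    ○ open, literals {q1=F, q2=F, q3=T, q4=F}.
          branch 1.1.2 (add ¬(q4 ∨ q3), q2):
            ¬(q4 ∨ q3): α-rule — add ¬q4, ¬q3.
            (¬q3 → q3): β-rule — branch into ¬¬q3  //  q3.
              branch 1.1.2.1 (add ¬¬q3):
                × closes — contains both q3 and ¬q3.
              branch 1.1.2.2 (add q3):
                × closes — contains both q3 and ¬q3.
      branch 1.2 (add ¬¬¬(¬q3 → q3), ((q4 ∨ q3) ↔ q2)):
        ¬¬¬(¬q3 → q3): drop double negation, giving ¬(¬q3 → q3).
        ¬(¬q3 → q3): α-rule — add ¬q3, ¬q3.
        ((q4 ∨ q3) ↔ q2): β-rule — branch into (q4 ∨ q3), q2  //  ¬(q4 ∨ q3), ¬q2.
          branch 1.2.1 (add (q4 ∨ q3), q2):
            (q4 ∨ q3): β-rule — branch into q4  //  q3.
              branch 1.2.1.1 (add q4):
                × closes — contains both q4 and ¬q4.
              branch 1.2.1.2 (add q3):
                × closes — contains both q3 and ¬q3.
          branch 1.2.2 (add ¬(q4 ∨ q3), ¬q2):
            ¬(q4 ∨ q3): α-rule — add ¬q4, ¬q3.
            ○ open, literals {q1=F, q2=F, q3=F, q4=F}.
  branch 2 (add ((¬q2 ∧ ¬q5) ∨ ¬q1)):
    ¬(¬¬(¬q3 → q3) ↔ ((q4 ∨ q3) ↔ q2)): β-rule — branch into ¬¬(¬q3 → q3), ¬((q4 ∨ q3) ↔ q2)  //  ¬¬¬(¬q3 → q3), ((q4 ∨ q3) ↔ q2).
      branch 2.1 (add ¬¬(¬q3 → q3), ¬((q4 ∨ q3) ↔ q2)):
        ¬¬(¬q3 → q3): drop double negation, giving (¬q3 → q3).
        ((¬q2 ∧ ¬q5) ∨ ¬q1): β-rule — branch into (¬q2 ∧ ¬q5)  //  ¬q1.
          branch 2.1.1 (add (¬q2 ∧ ¬q5)):
            (¬q2 ∧ ¬q5): α-rule — add ¬q2, ¬q5.
            ¬((q4 ∨ q3) ↔ q2): β-rule — branch into (q4 ∨ q3), ¬q2  //  ¬(q4 ∨ q3), q2.
              branch 2.1.1.1 (add (q4 ∨ q3), ¬q2):
                (¬q3 → q3): β-rule — branch into ¬¬q3  //  q3.
                  branch 2.1.1.1.1 (add ¬¬q3):
                    (q4 ∨ q3): β-rule — branch into q4  //  q3.
                      branch 2.1.1.1.1.1 (add q4):
                        × closes — contains both q4 and ¬q4.
                      branch 2.1.1.1.1.2 (add q3):
                        ○ open, literals {q2=F, q3=T, q4=F, q5=F}.
                  branch 2.1.1.1.2 (add q3):
                    (q4 ∨ q3): β-rule — branch into q4  //  q3.
                      branch 2.1.1.1.2.1 (add q4):
                        × closes — contains both q4 and ¬q4.
                      branch 2.1.1.1.2.2 (add q3):
                        ○ open, literals {q2=F, q3=T, q4=F, q5=F}.
              branch 2.1.1.2 (add ¬(q4 ∨ q3), q2):
                × closes — contains both q2 and ¬q2.
          branch 2.1.2 (add ¬q1):
            ¬((q4 ∨ q3) ↔ q2): β-rule — branch into (q4 ∨ q3), ¬q2  //  ¬(q4 ∨ q3), q2.
              branch 2.1.2.1 (add (q4 ∨ q3), ¬q2):
                (¬q3 → q3): β-rule — branch into ¬¬q3  //  q3.
                  branch 2.1.2.1.1 (add ¬¬q3):
                    (q4 ∨ q3): β-rule — branch into q4  //  q3.
                      branch 2.1.2.1.1.1 (add q4):
                        × closes — contains both q4 and ¬q4.
                      branch 2.1.2.1.1.2 (add q3):
                        ○ open, literals {q1=F, q2=F, q3=T, q4=F}.
                  branch 2.1.2.1.2 (add q3):
                    (q4 ∨ q3): β-rule — branch into q4  //  q3.
                      branch 2.1.2.1.2.1 (add q4):
                        × closes — contains both q4 and ¬q4.
                      branch 2.1.2.1.2.2 (add q3):
                        ○ open, literals {q1=F, q2=F, q3=T, q4=F}.
              branch 2.1.2.2 (add ¬(q4 ∨ q3), q2):
                ¬(q4 ∨ q3): α-rule — add ¬q4, ¬q3.
                (¬q3 → q3): β-rule — branch into ¬¬q3  //  q3.
                  branch 2.1.2.2.1 (add ¬¬q3):
                    × closes — contains both q3 and ¬q3.
                  branch 2.1.2.2.2 (add q3):
                    × closes — contains both q3 and ¬q3.
      branch 2.2 (add ¬¬¬(¬q3 → q3), ((q4 ∨ q3) ↔ q2)):
        ¬¬¬(¬q3 → q3): drop double negation, giving ¬(¬q3 → q3).
        ¬(¬q3 → q3): α-rule — add ¬q3, ¬q3.
        ((¬q2 ∧ ¬q5) ∨ ¬q1): β-rule — branch into (¬q2 ∧ ¬q5)  //  ¬q1.
          branch 2.2.1 (add (¬q2 ∧ ¬q5)):
            (¬q2 ∧ ¬q5): α-rule — add ¬q2, ¬q5.
            ((q4 ∨ q3) ↔ q2): β-rule — branch into (q4 ∨ q3), q2  //  ¬(q4 ∨ q3), ¬q2.
              branch 2.2.1.1 (add (q4 ∨ q3), q2):
                × closes — contains both q2 and ¬q2.
              branch 2.2.1.2 (add ¬(q4 ∨ q3), ¬q2):
                ¬(q4 ∨ q3): α-rule — add ¬q4, ¬q3.
                ○ open, literals {q2=F, q3=F, q4=F, q5=F}.
          branch 2.2.2 (add ¬q1):
            ((q4 ∨ q3) ↔ q2): β-rule — branch into (q4 ∨ q3), q2  //  ¬(q4 ∨ q3), ¬q2.
              branch 2.2.2.1 (add (q4 ∨ q3), q2):
                (q4 ∨ q3): β-rule — branch into q4  //  q3.
                  branch 2.2.2.1.1 (add q4):
                    × closes — contains both q4 and ¬q4.
                  branch 2.2.2.1.2 (add q3):
                    × closes — contains both q3 and ¬q3.
              branch 2.2.2.2 (add ¬(q4 ∨ q3), ¬q2):
                ¬(q4 ∨ q3): α-rule — add ¬q4, ¬q3.
                ○ open, literals {q1=F, q2=F, q3=F, q4=F}.
16 branches closed, 9 open.
An open branch gives a countermodel: q1=F, q2=F, q3=T, q4=F (unmentioned atoms arbitrary); under it the original formula is false.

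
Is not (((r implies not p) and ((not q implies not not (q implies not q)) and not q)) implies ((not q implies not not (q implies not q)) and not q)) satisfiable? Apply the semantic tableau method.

Initial set: {not (((r implies not p) and ((not q implies not not (q implies not q)) and not q)) implies ((not q implies not not (q implies not q)) and not q))}.
not (((r implies not p) and ((not q implies not not (q implies not q)) and not q)) implies ((not q implies not not (q implies not q)) and not q)): α-rule — add ((r implies not p) and ((not q implies not not (q implies not q)) and not q)), not ((not q implies not not (q implies not q)) and not q).
((r implies not p) and ((not q implies not not (q implies not q)) and not q)): α-rule — add (r implies not p), ((not q implies not not (q implies not q)) and not q).
((not q implies not not (q implies not q)) and not q): α-rule — add (not q implies not not (q implies not q)), not q.
not ((not q implies not not (q implies not q)) and not q): β-rule — branch into not (not q implies not not (q implies not q))  //  not not q.
  branch 1 (add not (not q implies not not (q implies not q))):
    not (not q implies not not (q implies not q)): α-rule — add not q, not not not (q implies not q).
    not not not (q implies not q): drop double negation, giving not (q implies not q).
    not (q implies not q): α-rule — add q, not not q.
    × closes — contains both q and not q.
  branch 2 (add not not q):
    × closes — contains both q and not q.
All 2 branches close.
Every branch closed; the formula is unsatisfiable.

Unsatisfiable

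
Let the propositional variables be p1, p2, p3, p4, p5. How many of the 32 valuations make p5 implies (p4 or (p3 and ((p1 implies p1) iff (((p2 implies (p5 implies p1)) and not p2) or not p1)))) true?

27

Initial set: {(p5 implies (p4 or (p3 and ((p1 implies p1) iff (((p2 implies (p5 implies p1)) and not p2) or not p1)))))}.
(p5 implies (p4 or (p3 and ((p1 implies p1) iff (((p2 implies (p5 implies p1)) and not p2) or not p1))))): β-rule — branch into not p5  //  (p4 or (p3 and ((p1 implies p1) iff (((p2 implies (p5 implies p1)) and not p2) or not p1)))).
  branch 1 (add not p5):
    ○ open, literals {p5=F}.
  branch 2 (add (p4 or (p3 and ((p1 implies p1) iff (((p2 implies (p5 implies p1)) and not p2) or not p1))))):
    (p4 or (p3 and ((p1 implies p1) iff (((p2 implies (p5 implies p1)) and not p2) or not p1)))): β-rule — branch into p4  //  (p3 and ((p1 implies p1) iff (((p2 implies (p5 implies p1)) and not p2) or not p1))).
      branch 2.1 (add p4):
        ○ open, literals {p4=T}.
      branch 2.2 (add (p3 and ((p1 implies p1) iff (((p2 implies (p5 implies p1)) and not p2) or not p1)))):
        (p3 and ((p1 implies p1) iff (((p2 implies (p5 implies p1)) and not p2) or not p1))): α-rule — add p3, ((p1 implies p1) iff (((p2 implies (p5 implies p1)) and not p2) or not p1)).
        ((p1 implies p1) iff (((p2 implies (p5 implies p1)) and not p2) or not p1)): β-rule — branch into (p1 implies p1), (((p2 implies (p5 implies p1)) and not p2) or not p1)  //  not (p1 implies p1), not (((p2 implies (p5 implies p1)) and not p2) or not p1).
          branch 2.2.1 (add (p1 implies p1), (((p2 implies (p5 implies p1)) and not p2) or not p1)):
            (p1 implies p1): β-rule — branch into not p1  //  p1.
              branch 2.2.1.1 (add not p1):
                (((p2 implies (p5 implies p1)) and not p2) or not p1): β-rule — branch into ((p2 implies (p5 implies p1)) and not p2)  //  not p1.
                  branch 2.2.1.1.1 (add ((p2 implies (p5 implies p1)) and not p2)):
                    ((p2 implies (p5 implies p1)) and not p2): α-rule — add (p2 implies (p5 implies p1)), not p2.
                    (p2 implies (p5 implies p1)): β-rule — branch into not p2  //  (p5 implies p1).
                      branch 2.2.1.1.1.1 (add not p2):
                        ○ open, literals {p1=F, p2=F, p3=T}.
                      branch 2.2.1.1.1.2 (add (p5 implies p1)):
                        (p5 implies p1): β-rule — branch into not p5  //  p1.
                          branch 2.2.1.1.1.2.1 (add not p5):
                            ○ open, literals {p1=F, p2=F, p3=T, p5=F}.
                          branch 2.2.1.1.1.2.2 (add p1):
                            × closes — contains both p1 and not p1.
                  branch 2.2.1.1.2 (add not p1):
                    ○ open, literals {p1=F, p3=T}.
              branch 2.2.1.2 (add p1):
                (((p2 implies (p5 implies p1)) and not p2) or not p1): β-rule — branch into ((p2 implies (p5 implies p1)) and not p2)  //  not p1.
                  branch 2.2.1.2.1 (add ((p2 implies (p5 implies p1)) and not p2)):
                    ((p2 implies (p5 implies p1)) and not p2): α-rule — add (p2 implies (p5 implies p1)), not p2.
                    (p2 implies (p5 implies p1)): β-rule — branch into not p2  //  (p5 implies p1).
                      branch 2.2.1.2.1.1 (add not p2):
                        ○ open, literals {p1=T, p2=F, p3=T}.
                      branch 2.2.1.2.1.2 (add (p5 implies p1)):
                        (p5 implies p1): β-rule — branch into not p5  //  p1.
                          branch 2.2.1.2.1.2.1 (add not p5):
                            ○ open, literals {p1=T, p2=F, p3=T, p5=F}.
                          branch 2.2.1.2.1.2.2 (add p1):
                            ○ open, literals {p1=T, p2=F, p3=T}.
                  branch 2.2.1.2.2 (add not p1):
                    × closes — contains both p1 and not p1.
          branch 2.2.2 (add not (p1 implies p1), not (((p2 implies (p5 implies p1)) and not p2) or not p1)):
            not (p1 implies p1): α-rule — add p1, not p1.
            × closes — contains both p1 and not p1.
3 branches closed, 8 open.
Each open branch fixes some atoms; the unmentioned ones are free. Counting distinct full assignments: branch {p5=F} (p1, p2, p3, p4) contributes 16 new; branch {p4=T} (p1, p2, p3, p5) contributes 8 new; branch {p1=F, p2=F, p3=T} (p4, p5) contributes 1 new; branch {p1=F, p2=F, p3=T, p5=F} (p4) contributes 0 new; branch {p1=F, p3=T} (p2, p4, p5) contributes 1 new; branch {p1=T, p2=F, p3=T} (p4, p5) contributes 1 new; branch {p1=T, p2=F, p3=T, p5=F} (p4) contributes 0 new; branch {p1=T, p2=F, p3=T} (p4, p5) contributes 0 new. Total: 27.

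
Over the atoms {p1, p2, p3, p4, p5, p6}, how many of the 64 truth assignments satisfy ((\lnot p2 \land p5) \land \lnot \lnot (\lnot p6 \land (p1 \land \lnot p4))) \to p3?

Initial set: {(((\lnot p2 \land p5) \land \lnot \lnot (\lnot p6 \land (p1 \land \lnot p4))) \to p3)}.
(((\lnot p2 \land p5) \land \lnot \lnot (\lnot p6 \land (p1 \land \lnot p4))) \to p3): β-rule — branch into \lnot ((\lnot p2 \land p5) \land \lnot \lnot (\lnot p6 \land (p1 \land \lnot p4)))  //  p3.
  branch 1 (add \lnot ((\lnot p2 \land p5) \land \lnot \lnot (\lnot p6 \land (p1 \land \lnot p4)))):
    \lnot ((\lnot p2 \land p5) \land \lnot \lnot (\lnot p6 \land (p1 \land \lnot p4))): β-rule — branch into \lnot (\lnot p2 \land p5)  //  \lnot \lnot \lnot (\lnot p6 \land (p1 \land \lnot p4)).
      branch 1.1 (add \lnot (\lnot p2 \land p5)):
        \lnot (\lnot p2 \land p5): β-rule — branch into \lnot \lnot p2  //  \lnot p5.
          branch 1.1.1 (add \lnot \lnot p2):
            ○ open, literals {p2=1}.
          branch 1.1.2 (add \lnot p5):
            ○ open, literals {p5=0}.
      branch 1.2 (add \lnot \lnot \lnot (\lnot p6 \land (p1 \land \lnot p4))):
        \lnot \lnot \lnot (\lnot p6 \land (p1 \land \lnot p4)): drop double negation, giving \lnot (\lnot p6 \land (p1 \land \lnot p4)).
        \lnot (\lnot p6 \land (p1 \land \lnot p4)): β-rule — branch into \lnot \lnot p6  //  \lnot (p1 \land \lnot p4).
          branch 1.2.1 (add \lnot \lnot p6):
            ○ open, literals {p6=1}.
          branch 1.2.2 (add \lnot (p1 \land \lnot p4)):
            \lnot (p1 \land \lnot p4): β-rule — branch into \lnot p1  //  \lnot \lnot p4.
              branch 1.2.2.1 (add \lnot p1):
                ○ open, literals {p1=0}.
              branch 1.2.2.2 (add \lnot \lnot p4):
                ○ open, literals {p4=1}.
  branch 2 (add p3):
    ○ open, literals {p3=1}.
0 branches closed, 6 open.
Each open branch fixes some atoms; the unmentioned ones are free. Counting distinct full assignments: branch {p2=1} (p1, p3, p4, p5, p6) contributes 32 new; branch {p5=0} (p1, p2, p3, p4, p6) contributes 16 new; branch {p6=1} (p1, p2, p3, p4, p5) contributes 8 new; branch {p1=0} (p2, p3, p4, p5, p6) contributes 4 new; branch {p4=1} (p1, p2, p3, p5, p6) contributes 2 new; branch {p3=1} (p1, p2, p4, p5, p6) contributes 1 new. Total: 63.

63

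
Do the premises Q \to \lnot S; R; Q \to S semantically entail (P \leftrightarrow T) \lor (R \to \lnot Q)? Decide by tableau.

Initial set: {(Q \to \lnot S); R; (Q \to S); \lnot ((P \leftrightarrow T) \lor (R \to \lnot Q))}.
\lnot ((P \leftrightarrow T) \lor (R \to \lnot Q)): α-rule — add \lnot (P \leftrightarrow T), \lnot (R \to \lnot Q).
\lnot (R \to \lnot Q): α-rule — add R, \lnot \lnot Q.
(Q \to \lnot S): β-rule — branch into \lnot Q  //  \lnot S.
  branch 1 (add \lnot Q):
    × closes — contains both Q and \lnot Q.
  branch 2 (add \lnot S):
    (Q \to S): β-rule — branch into \lnot Q  //  S.
      branch 2.1 (add \lnot Q):
        × closes — contains both Q and \lnot Q.
      branch 2.2 (add S):
        × closes — contains both S and \lnot S.
All 3 branches close.
Every branch closed, so the premises entail the conclusion.

Yes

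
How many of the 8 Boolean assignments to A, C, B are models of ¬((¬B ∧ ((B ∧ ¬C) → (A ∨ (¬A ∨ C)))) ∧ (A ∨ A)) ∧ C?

3

Initial set: {(¬((¬B ∧ ((B ∧ ¬C) → (A ∨ (¬A ∨ C)))) ∧ (A ∨ A)) ∧ C)}.
(¬((¬B ∧ ((B ∧ ¬C) → (A ∨ (¬A ∨ C)))) ∧ (A ∨ A)) ∧ C): α-rule — add ¬((¬B ∧ ((B ∧ ¬C) → (A ∨ (¬A ∨ C)))) ∧ (A ∨ A)), C.
¬((¬B ∧ ((B ∧ ¬C) → (A ∨ (¬A ∨ C)))) ∧ (A ∨ A)): β-rule — branch into ¬(¬B ∧ ((B ∧ ¬C) → (A ∨ (¬A ∨ C))))  //  ¬(A ∨ A).
  branch 1 (add ¬(¬B ∧ ((B ∧ ¬C) → (A ∨ (¬A ∨ C))))):
    ¬(¬B ∧ ((B ∧ ¬C) → (A ∨ (¬A ∨ C)))): β-rule — branch into ¬¬B  //  ¬((B ∧ ¬C) → (A ∨ (¬A ∨ C))).
      branch 1.1 (add ¬¬B):
        ○ open, literals {B=true, C=true}.
      branch 1.2 (add ¬((B ∧ ¬C) → (A ∨ (¬A ∨ C)))):
        ¬((B ∧ ¬C) → (A ∨ (¬A ∨ C))): α-rule — add (B ∧ ¬C), ¬(A ∨ (¬A ∨ C)).
        (B ∧ ¬C): α-rule — add B, ¬C.
        × closes — contains both C and ¬C.
  branch 2 (add ¬(A ∨ A)):
    ¬(A ∨ A): α-rule — add ¬A, ¬A.
    ○ open, literals {A=false, C=true}.
1 branch closed, 2 open.
Each open branch fixes some atoms; the unmentioned ones are free. Counting distinct full assignments: branch {B=true, C=true} (A) contributes 2 new; branch {A=false, C=true} (B) contributes 1 new. Total: 3.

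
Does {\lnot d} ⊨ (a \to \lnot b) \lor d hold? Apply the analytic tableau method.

Initial set: {T \lnot d; F ((a \to \lnot b) \lor d)}.
F ((a \to \lnot b) \lor d): α-rule — add F (a \to \lnot b), F d.
F (a \to \lnot b): α-rule — add T a, F \lnot b.
○ open, literals {a=true, b=true, d=false}.
0 branches closed, 1 open.
An open branch gives a countermodel: a=true, b=true, d=false (unmentioned atoms arbitrary); the premises hold there but the conclusion fails.

No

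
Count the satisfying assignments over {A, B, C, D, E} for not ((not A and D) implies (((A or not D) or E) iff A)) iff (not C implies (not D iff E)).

Initial set: {(not ((not A and D) implies (((A or not D) or E) iff A)) iff (not C implies (not D iff E)))}.
(not ((not A and D) implies (((A or not D) or E) iff A)) iff (not C implies (not D iff E))): β-rule — branch into not ((not A and D) implies (((A or not D) or E) iff A)), (not C implies (not D iff E))  //  not not ((not A and D) implies (((A or not D) or E) iff A)), not (not C implies (not D iff E)).
  branch 1 (add not ((not A and D) implies (((A or not D) or E) iff A)), (not C implies (not D iff E))):
    not ((not A and D) implies (((A or not D) or E) iff A)): α-rule — add (not A and D), not (((A or not D) or E) iff A).
    (not A and D): α-rule — add not A, D.
    (not C implies (not D iff E)): β-rule — branch into not not C  //  (not D iff E).
      branch 1.1 (add not not C):
        not (((A or not D) or E) iff A): β-rule — branch into ((A or not D) or E), not A  //  not ((A or not D) or E), A.
          branch 1.1.1 (add ((A or not D) or E), not A):
            ((A or not D) or E): β-rule — branch into (A or not D)  //  E.
              branch 1.1.1.1 (add (A or not D)):
                (A or not D): β-rule — branch into A  //  not D.
                  branch 1.1.1.1.1 (add A):
                    × closes — contains both A and not A.
                  branch 1.1.1.1.2 (add not D):
                    × closes — contains both D and not D.
              branch 1.1.1.2 (add E):
                ○ open, literals {A=F, C=T, D=T, E=T}.
          branch 1.1.2 (add not ((A or not D) or E), A):
            × closes — contains both A and not A.
      branch 1.2 (add (not D iff E)):
        not (((A or not D) or E) iff A): β-rule — branch into ((A or not D) or E), not A  //  not ((A or not D) or E), A.
          branch 1.2.1 (add ((A or not D) or E), not A):
            (not D iff E): β-rule — branch into not D, E  //  not not D, not E.
              branch 1.2.1.1 (add not D, E):
                × closes — contains both D and not D.
              branch 1.2.1.2 (add not not D, not E):
                ((A or not D) or E): β-rule — branch into (A or not D)  //  E.
                  branch 1.2.1.2.1 (add (A or not D)):
                    (A or not D): β-rule — branch into A  //  not D.
                      branch 1.2.1.2.1.1 (add A):
                        × closes — contains both A and not A.
                      branch 1.2.1.2.1.2 (add not D):
                        × closes — contains both D and not D.
                  branch 1.2.1.2.2 (add E):
                    × closes — contains both E and not E.
          branch 1.2.2 (add not ((A or not D) or E), A):
            × closes — contains both A and not A.
  branch 2 (add not not ((not A and D) implies (((A or not D) or E) iff A)), not (not C implies (not D iff E))):
    not (not C implies (not D iff E)): α-rule — add not C, not (not D iff E).
    not not ((not A and D) implies (((A or not D) or E) iff A)): β-rule — branch into not (not A and D)  //  (((A or not D) or E) iff A).
      branch 2.1 (add not (not A and D)):
        not (not D iff E): β-rule — branch into not D, not E  //  not not D, E.
          branch 2.1.1 (add not D, not E):
            not (not A and D): β-rule — branch into not not A  //  not D.
              branch 2.1.1.1 (add not not A):
                ○ open, literals {A=T, C=F, D=F, E=F}.
              branch 2.1.1.2 (add not D):
                ○ open, literals {C=F, D=F, E=F}.
          branch 2.1.2 (add not not D, E):
            not (not A and D): β-rule — branch into not not A  //  not D.
              branch 2.1.2.1 (add not not A):
                ○ open, literals {A=T, C=F, D=T, E=T}.
              branch 2.1.2.2 (add not D):
                × closes — contains both D and not D.
      branch 2.2 (add (((A or not D) or E) iff A)):
        not (not D iff E): β-rule — branch into not D, not E  //  not not D, E.
          branch 2.2.1 (add not D, not E):
            (((A or not D) or E) iff A): β-rule — branch into ((A or not D) or E), A  //  not ((A or not D) or E), not A.
              branch 2.2.1.1 (add ((A or not D) or E), A):
                ((A or not D) or E): β-rule — branch into (A or not D)  //  E.
                  branch 2.2.1.1.1 (add (A or not D)):
                    (A or not D): β-rule — branch into A  //  not D.
                      branch 2.2.1.1.1.1 (add A):
                        ○ open, literals {A=T, C=F, D=F, E=F}.
                      branch 2.2.1.1.1.2 (add not D):
                        ○ open, literals {A=T, C=F, D=F, E=F}.
                  branch 2.2.1.1.2 (add E):
                    × closes — contains both E and not E.
              branch 2.2.1.2 (add not ((A or not D) or E), not A):
                not ((A or not D) or E): α-rule — add not (A or not D), not E.
                not (A or not D): α-rule — add not A, not not D.
                × closes — contains both D and not D.
          branch 2.2.2 (add not not D, E):
            (((A or not D) or E) iff A): β-rule — branch into ((A or not D) or E), A  //  not ((A or not D) or E), not A.
              branch 2.2.2.1 (add ((A or not D) or E), A):
                ((A or not D) or E): β-rule — branch into (A or not D)  //  E.
                  branch 2.2.2.1.1 (add (A or not D)):
                    (A or not D): β-rule — branch into A  //  not D.
                      branch 2.2.2.1.1.1 (add A):
                        ○ open, literals {A=T, C=F, D=T, E=T}.
                      branch 2.2.2.1.1.2 (add not D):
                        × closes — contains both D and not D.
                  branch 2.2.2.1.2 (add E):
                    ○ open, literals {A=T, C=F, D=T, E=T}.
              branch 2.2.2.2 (add not ((A or not D) or E), not A):
                not ((A or not D) or E): α-rule — add not (A or not D), not E.
                × closes — contains both E and not E.
13 branches closed, 8 open.
Each open branch fixes some atoms; the unmentioned ones are free. Counting distinct full assignments: branch {A=F, C=T, D=T, E=T} (B) contributes 2 new; branch {A=T, C=F, D=F, E=F} (B) contributes 2 new; branch {C=F, D=F, E=F} (A, B) contributes 2 new; branch {A=T, C=F, D=T, E=T} (B) contributes 2 new; branch {A=T, C=F, D=F, E=F} (B) contributes 0 new; branch {A=T, C=F, D=F, E=F} (B) contributes 0 new; branch {A=T, C=F, D=T, E=T} (B) contributes 0 new; branch {A=T, C=F, D=T, E=T} (B) contributes 0 new. Total: 8.

8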